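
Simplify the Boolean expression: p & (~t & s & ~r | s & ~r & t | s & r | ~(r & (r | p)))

p & (s | ~r)

p & (~t & s & ~r | s & ~r & t | s & r | ~(r & (r | p)))
= p & (s & ~r | s & r | ~(r & (r | p)))   — distribution
= p & (s | ~(r & (r | p)))   — distribution
= p & (s | ~r)   — absorption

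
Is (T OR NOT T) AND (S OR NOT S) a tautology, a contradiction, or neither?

tautology

(T OR NOT T) AND (S OR NOT S)
= T OR NOT T
= TRUE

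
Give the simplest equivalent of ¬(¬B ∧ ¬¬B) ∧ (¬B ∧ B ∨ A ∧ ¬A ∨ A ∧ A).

A

¬(¬B ∧ ¬¬B) ∧ (¬B ∧ B ∨ A ∧ ¬A ∨ A ∧ A)
= ¬(¬B ∧ ¬¬B) ∧ (¬B ∧ B ∨ A)   — distribution
= ¬(¬B ∧ ¬¬B) ∧ A   — complement / identity
= (B ∨ ¬B) ∧ A   — De Morgan
= A   — complement / identity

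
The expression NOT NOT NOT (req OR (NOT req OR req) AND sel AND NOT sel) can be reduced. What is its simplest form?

NOT req

NOT NOT NOT (req OR (NOT req OR req) AND sel AND NOT sel)
= NOT NOT NOT (req OR sel AND NOT sel)   (complement / identity)
= NOT NOT NOT req   (complement / identity)
= NOT req   (double negation)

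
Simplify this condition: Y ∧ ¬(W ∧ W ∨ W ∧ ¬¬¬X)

Y ∧ ¬(W ∧ W ∨ W ∧ ¬¬¬X)
= Y ∧ ¬(W ∧ W ∨ W ∧ ¬X)   [double negation]
= Y ∧ ¬(W ∧ (W ∨ ¬X))   [distribution]
= Y ∧ ¬W   [absorption]

Y ∧ ¬W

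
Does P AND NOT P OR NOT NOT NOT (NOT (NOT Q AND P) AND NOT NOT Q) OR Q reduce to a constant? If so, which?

P AND NOT P OR NOT NOT NOT (NOT (NOT Q AND P) AND NOT NOT Q) OR Q
= P AND NOT P OR NOT (NOT (NOT Q AND P) AND NOT NOT Q) OR Q   — double negation
= NOT (NOT (NOT Q AND P) AND NOT NOT Q) OR Q   — complement / identity
= NOT Q AND P OR NOT Q OR Q   — De Morgan
= NOT Q OR Q   — absorption
= TRUE   — complement

yes, True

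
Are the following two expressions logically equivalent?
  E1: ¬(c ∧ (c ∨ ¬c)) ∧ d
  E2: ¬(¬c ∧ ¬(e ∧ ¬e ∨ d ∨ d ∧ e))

No

E1: ¬(c ∧ (c ∨ ¬c)) ∧ d
    = ¬c ∧ d   (complement / identity)
E2: ¬(¬c ∧ ¬(e ∧ ¬e ∨ d ∨ d ∧ e))
    = ¬(¬c ∧ ¬(e ∧ ¬e ∨ d))   (absorption)
    = c ∨ e ∧ ¬e ∨ d   (De Morgan)
    = c ∨ d   (complement / identity)
These differ: at c=1, d=0, e=0, E1 = 0 but E2 = 1.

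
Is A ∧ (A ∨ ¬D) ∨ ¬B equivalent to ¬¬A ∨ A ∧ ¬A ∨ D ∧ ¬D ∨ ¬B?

Yes

E1: A ∧ (A ∨ ¬D) ∨ ¬B
    = A ∨ ¬B   — absorption
E2: ¬¬A ∨ A ∧ ¬A ∨ D ∧ ¬D ∨ ¬B
    = ¬¬A ∨ D ∧ ¬D ∨ ¬B   — complement / identity
    = ¬¬A ∨ ¬B   — complement / identity
    = A ∨ ¬B   — double negation
Both reduce to A ∨ ¬B, so they are equivalent.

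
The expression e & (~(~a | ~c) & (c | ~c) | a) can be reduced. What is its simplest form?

e & (~(~a | ~c) & (c | ~c) | a)
= e & (a & c & (c | ~c) | a)   (De Morgan)
= e & (a & c | a)   (complement / identity)
= e & a   (absorption)

e & a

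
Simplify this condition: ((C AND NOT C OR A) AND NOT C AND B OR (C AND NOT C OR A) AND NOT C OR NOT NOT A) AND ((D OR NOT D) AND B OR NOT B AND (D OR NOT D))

((C AND NOT C OR A) AND NOT C AND B OR (C AND NOT C OR A) AND NOT C OR NOT NOT A) AND ((D OR NOT D) AND B OR NOT B AND (D OR NOT D))
= ((C AND NOT C OR A) AND NOT C AND B OR (C AND NOT C OR A) AND NOT C OR A) AND ((D OR NOT D) AND B OR NOT B AND (D OR NOT D))   (double negation)
= ((C AND NOT C OR A) AND NOT C OR A) AND ((D OR NOT D) AND B OR NOT B AND (D OR NOT D))   (absorption)
= (A AND NOT C OR A) AND ((D OR NOT D) AND B OR NOT B AND (D OR NOT D))   (complement / identity)
= (A AND NOT C OR A) AND (D OR NOT D)   (distribution)
= A AND (D OR NOT D)   (absorption)
= A   (complement / identity)

A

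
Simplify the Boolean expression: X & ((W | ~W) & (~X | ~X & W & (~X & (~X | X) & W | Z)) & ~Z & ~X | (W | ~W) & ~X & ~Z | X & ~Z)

X & ~Z

X & ((W | ~W) & (~X | ~X & W & (~X & (~X | X) & W | Z)) & ~Z & ~X | (W | ~W) & ~X & ~Z | X & ~Z)
= X & ((W | ~W) & (~X | ~X & W & (~X & W | Z)) & ~Z & ~X | (W | ~W) & ~X & ~Z | X & ~Z)   [complement / identity]
= X & ((W | ~W) & (~X | ~X & W) & ~Z & ~X | (W | ~W) & ~X & ~Z | X & ~Z)   [absorption]
= X & ((W | ~W) & ~X & ~Z & ~X | (W | ~W) & ~X & ~Z | X & ~Z)   [absorption]
= X & ((W | ~W) & ~X & ~Z | X & ~Z)   [absorption]
= X & (~X & ~Z | X & ~Z)   [complement / identity]
= X & ~Z   [distribution]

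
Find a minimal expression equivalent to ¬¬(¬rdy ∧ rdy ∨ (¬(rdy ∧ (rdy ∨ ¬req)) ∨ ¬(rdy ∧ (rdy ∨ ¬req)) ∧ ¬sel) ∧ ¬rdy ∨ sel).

¬rdy ∨ sel

¬¬(¬rdy ∧ rdy ∨ (¬(rdy ∧ (rdy ∨ ¬req)) ∨ ¬(rdy ∧ (rdy ∨ ¬req)) ∧ ¬sel) ∧ ¬rdy ∨ sel)
= ¬¬(¬rdy ∧ rdy ∨ ¬(rdy ∧ (rdy ∨ ¬req)) ∧ ¬rdy ∨ sel)
= ¬¬(¬rdy ∧ rdy ∨ ¬rdy ∧ ¬rdy ∨ sel)
= ¬¬(¬rdy ∨ sel)
= ¬rdy ∨ sel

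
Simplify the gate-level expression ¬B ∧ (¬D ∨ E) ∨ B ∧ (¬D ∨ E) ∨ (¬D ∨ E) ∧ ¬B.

¬D ∨ E

¬B ∧ (¬D ∨ E) ∨ B ∧ (¬D ∨ E) ∨ (¬D ∨ E) ∧ ¬B
= ¬D ∨ E ∨ (¬D ∨ E) ∧ ¬B
= ¬D ∨ E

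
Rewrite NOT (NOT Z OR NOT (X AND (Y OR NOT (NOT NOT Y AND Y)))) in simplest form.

NOT (NOT Z OR NOT (X AND (Y OR NOT (NOT NOT Y AND Y))))
= Z AND X AND (Y OR NOT (NOT NOT Y AND Y))   — De Morgan
= Z AND X AND (Y OR NOT (Y AND Y))   — double negation
= Z AND X AND (Y OR NOT Y)   — idempotence
= Z AND X   — complement / identity

Z AND X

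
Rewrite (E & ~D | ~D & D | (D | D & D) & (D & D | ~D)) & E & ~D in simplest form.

E & ~D

(E & ~D | ~D & D | (D | D & D) & (D & D | ~D)) & E & ~D
= (E & ~D | (D | D & D) & (D & D | ~D)) & E & ~D
= (E & ~D | D & ~D | D & D) & E & ~D
= (E & ~D | D) & E & ~D
= E & ~D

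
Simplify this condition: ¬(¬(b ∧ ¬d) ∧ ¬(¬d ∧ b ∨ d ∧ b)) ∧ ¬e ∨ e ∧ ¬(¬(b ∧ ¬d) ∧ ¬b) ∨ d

¬(¬(b ∧ ¬d) ∧ ¬(¬d ∧ b ∨ d ∧ b)) ∧ ¬e ∨ e ∧ ¬(¬(b ∧ ¬d) ∧ ¬b) ∨ d
= ¬(¬(b ∧ ¬d) ∧ ¬b) ∧ ¬e ∨ e ∧ ¬(¬(b ∧ ¬d) ∧ ¬b) ∨ d   — distribution
= ¬(¬(b ∧ ¬d) ∧ ¬b) ∨ d   — distribution
= b ∧ ¬d ∨ b ∨ d   — De Morgan
= b ∨ d   — absorption

b ∨ d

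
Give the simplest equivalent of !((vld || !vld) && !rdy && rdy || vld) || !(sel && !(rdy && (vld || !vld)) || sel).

!((vld || !vld) && !rdy && rdy || vld) || !(sel && !(rdy && (vld || !vld)) || sel)
= !((vld || !vld) && !rdy && rdy || vld) || !(sel && !rdy || sel)
= !((vld || !vld) && !rdy && rdy || vld) || !sel
= !(!rdy && rdy || vld) || !sel
= !vld || !sel

!vld || !sel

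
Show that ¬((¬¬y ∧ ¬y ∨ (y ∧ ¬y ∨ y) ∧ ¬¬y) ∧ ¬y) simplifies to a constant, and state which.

True

¬((¬¬y ∧ ¬y ∨ (y ∧ ¬y ∨ y) ∧ ¬¬y) ∧ ¬y)
= ¬((¬¬y ∧ ¬y ∨ y ∧ ¬¬y) ∧ ¬y)   — complement / identity
= ¬(¬¬y ∧ (¬y ∨ y) ∧ ¬y)   — distribution
= ¬(¬¬y ∧ ¬y)   — complement / identity
= ¬y ∨ y   — De Morgan
= True   — complement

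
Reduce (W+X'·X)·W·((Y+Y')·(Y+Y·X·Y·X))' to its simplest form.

(W+X'·X)·W·((Y+Y')·(Y+Y·X·Y·X))'
= (W+X'·X)·W·(Y+Y·X·Y·X)'   [complement / identity]
= (W+X'·X)·W·(Y+Y·X)'   [idempotence]
= W·W·(Y+Y·X)'   [complement / identity]
= W·(Y+Y·X)'   [idempotence]
= W·Y'   [absorption]

W·Y'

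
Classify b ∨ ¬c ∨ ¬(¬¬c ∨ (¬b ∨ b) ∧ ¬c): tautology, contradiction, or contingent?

b ∨ ¬c ∨ ¬(¬¬c ∨ (¬b ∨ b) ∧ ¬c)
= b ∨ ¬c ∨ ¬(¬¬c ∨ ¬c)   (complement / identity)
= b ∨ ¬c ∨ ¬c ∧ c   (De Morgan)
= b ∨ ¬c   (complement / identity)
This depends on b, c, so it is not a constant.

contingent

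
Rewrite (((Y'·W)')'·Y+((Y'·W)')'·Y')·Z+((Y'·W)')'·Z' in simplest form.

(((Y'·W)')'·Y+((Y'·W)')'·Y')·Z+((Y'·W)')'·Z'
= ((Y'·W)')'·Z+((Y'·W)')'·Z'   (distribution)
= ((Y'·W)')'   (distribution)
= Y'·W   (double negation)

Y'·W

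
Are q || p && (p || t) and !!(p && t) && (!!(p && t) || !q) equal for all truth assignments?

E1: q || p && (p || t)
    = q || p   [absorption]
E2: !!(p && t) && (!!(p && t) || !q)
    = !!(p && t)   [absorption]
    = p && t   [double negation]
These differ: at p=0, q=1, t=0, E1 = 1 but E2 = 0.

No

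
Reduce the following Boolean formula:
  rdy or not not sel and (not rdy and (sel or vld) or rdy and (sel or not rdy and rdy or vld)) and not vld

rdy or not not sel and (not rdy and (sel or vld) or rdy and (sel or not rdy and rdy or vld)) and not vld
= rdy or not not sel and (not rdy and (sel or vld) or rdy and (sel or vld)) and not vld   — complement / identity
= rdy or sel and (not rdy and (sel or vld) or rdy and (sel or vld)) and not vld   — double negation
= rdy or sel and (sel or vld) and not vld   — distribution
= rdy or sel and not vld   — absorption

rdy or sel and not vld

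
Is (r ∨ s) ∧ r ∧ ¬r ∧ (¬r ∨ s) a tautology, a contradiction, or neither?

contradiction

(r ∨ s) ∧ r ∧ ¬r ∧ (¬r ∨ s)
= r ∧ ¬r ∧ (¬r ∨ s)   — absorption
= r ∧ ¬r   — absorption
= False   — complement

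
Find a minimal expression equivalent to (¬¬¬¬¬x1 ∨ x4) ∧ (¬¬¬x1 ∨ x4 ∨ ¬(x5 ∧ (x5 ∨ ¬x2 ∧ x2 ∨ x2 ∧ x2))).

(¬¬¬¬¬x1 ∨ x4) ∧ (¬¬¬x1 ∨ x4 ∨ ¬(x5 ∧ (x5 ∨ ¬x2 ∧ x2 ∨ x2 ∧ x2)))
= (¬¬¬¬¬x1 ∨ x4) ∧ (¬¬¬x1 ∨ x4 ∨ ¬(x5 ∧ (x5 ∨ x2)))   (distribution)
= (¬¬¬x1 ∨ x4) ∧ (¬¬¬x1 ∨ x4 ∨ ¬(x5 ∧ (x5 ∨ x2)))   (double negation)
= (¬¬¬x1 ∨ x4) ∧ (¬¬¬x1 ∨ x4 ∨ ¬x5)   (absorption)
= ¬¬¬x1 ∨ x4   (absorption)
= ¬x1 ∨ x4   (double negation)

¬x1 ∨ x4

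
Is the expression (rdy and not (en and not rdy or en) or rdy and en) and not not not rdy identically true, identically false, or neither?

(rdy and not (en and not rdy or en) or rdy and en) and not not not rdy
= (rdy and not en or rdy and en) and not not not rdy   [absorption]
= rdy and not not not rdy   [distribution]
= rdy and not rdy   [double negation]
= False   [complement]

identically false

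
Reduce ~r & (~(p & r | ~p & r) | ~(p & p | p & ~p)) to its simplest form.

~r

~r & (~(p & r | ~p & r) | ~(p & p | p & ~p))
= ~r & (~(p & r | ~p & r) | ~p)   (distribution)
= ~r & (~r | ~p)   (distribution)
= ~r   (absorption)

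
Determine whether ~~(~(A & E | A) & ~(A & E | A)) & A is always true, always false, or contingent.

always false

~~(~(A & E | A) & ~(A & E | A)) & A
= ~~~(A & E | A) & A   [idempotence]
= ~~~A & A   [absorption]
= ~A & A   [double negation]
= 0   [complement]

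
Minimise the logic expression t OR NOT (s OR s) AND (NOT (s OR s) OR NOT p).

t OR NOT (s OR s) AND (NOT (s OR s) OR NOT p)
= t OR NOT (s OR s)   [absorption]
= t OR NOT s   [idempotence]

t OR NOT s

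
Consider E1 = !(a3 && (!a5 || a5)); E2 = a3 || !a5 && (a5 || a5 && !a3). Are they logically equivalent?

E1: !(a3 && (!a5 || a5))
    = !a3   — complement / identity
E2: a3 || !a5 && (a5 || a5 && !a3)
    = a3 || !a5 && a5   — absorption
    = a3   — complement / identity
These differ: at a3=0, a5=0, E1 = 1 but E2 = 0.

No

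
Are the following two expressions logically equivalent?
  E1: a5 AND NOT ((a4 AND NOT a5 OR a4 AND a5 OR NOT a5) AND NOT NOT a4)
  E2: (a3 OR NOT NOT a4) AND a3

E1: a5 AND NOT ((a4 AND NOT a5 OR a4 AND a5 OR NOT a5) AND NOT NOT a4)
    = a5 AND NOT ((a4 AND NOT a5 OR a4 AND a5 OR NOT a5) AND a4)   — double negation
    = a5 AND NOT ((a4 OR NOT a5) AND a4)   — distribution
    = a5 AND NOT a4   — absorption
E2: (a3 OR NOT NOT a4) AND a3
    = (a3 OR a4) AND a3   — double negation
    = a3   — absorption
These differ: at a3=1, a4=0, a5=0, E1 = 0 but E2 = 1.

No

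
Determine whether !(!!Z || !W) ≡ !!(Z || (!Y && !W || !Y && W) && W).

No

E1: !(!!Z || !W)
    = !Z && W   (De Morgan)
E2: !!(Z || (!Y && !W || !Y && W) && W)
    = !!(Z || !Y && W)   (distribution)
    = Z || !Y && W   (double negation)
These differ: at W=1, Y=0, Z=1, E1 = 0 but E2 = 1.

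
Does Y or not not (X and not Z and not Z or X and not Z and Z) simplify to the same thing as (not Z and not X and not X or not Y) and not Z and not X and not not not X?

E1: Y or not not (X and not Z and not Z or X and not Z and Z)
    = Y or not not (X and not Z)   [distribution]
    = Y or X and not Z   [double negation]
E2: (not Z and not X and not X or not Y) and not Z and not X and not not not X
    = (not Z and not X and not X or not Y) and not Z and not X and not X   [double negation]
    = not Z and not X and not X   [absorption]
    = not Z and not X   [idempotence]
These differ: at X=1, Y=1, Z=0, E1 = 1 but E2 = 0.

No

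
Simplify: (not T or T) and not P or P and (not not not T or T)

True

(not T or T) and not P or P and (not not not T or T)
= (not T or T) and not P or P and (not T or T)
= not T or T
= True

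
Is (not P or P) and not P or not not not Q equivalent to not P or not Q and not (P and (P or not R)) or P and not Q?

E1: (not P or P) and not P or not not not Q
    = (not P or P) and not P or not Q   — double negation
    = not P or not Q   — complement / identity
E2: not P or not Q and not (P and (P or not R)) or P and not Q
    = not P or not Q and not P or P and not Q   — absorption
    = not P or not Q   — distribution
Both reduce to not P or not Q, so they are equivalent.

Yes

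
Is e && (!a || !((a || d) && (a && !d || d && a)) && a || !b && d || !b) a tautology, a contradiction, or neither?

e && (!a || !((a || d) && (a && !d || d && a)) && a || !b && d || !b)
= e && (!a || !((a || d) && (a && !d || d && a)) && a || !b)   (absorption)
= e && (!a || !((a || d) && a) && a || !b)   (distribution)
= e && (!a || !a && a || !b)   (absorption)
= e && (!a || !b)   (complement / identity)
This depends on a, b, e, so it is not a constant.

neither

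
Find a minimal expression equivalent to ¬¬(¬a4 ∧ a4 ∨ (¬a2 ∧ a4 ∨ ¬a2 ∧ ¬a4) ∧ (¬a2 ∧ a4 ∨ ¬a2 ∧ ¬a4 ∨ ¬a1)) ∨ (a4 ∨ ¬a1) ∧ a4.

¬¬(¬a4 ∧ a4 ∨ (¬a2 ∧ a4 ∨ ¬a2 ∧ ¬a4) ∧ (¬a2 ∧ a4 ∨ ¬a2 ∧ ¬a4 ∨ ¬a1)) ∨ (a4 ∨ ¬a1) ∧ a4
= ¬¬(¬a4 ∧ a4 ∨ ¬a2 ∧ a4 ∨ ¬a2 ∧ ¬a4) ∨ (a4 ∨ ¬a1) ∧ a4   (absorption)
= ¬¬(¬a2 ∧ a4 ∨ ¬a2 ∧ ¬a4) ∨ (a4 ∨ ¬a1) ∧ a4   (complement / identity)
= ¬¬(¬a2 ∧ a4 ∨ ¬a2 ∧ ¬a4) ∨ a4   (absorption)
= ¬¬¬a2 ∨ a4   (distribution)
= ¬a2 ∨ a4   (double negation)

¬a2 ∨ a4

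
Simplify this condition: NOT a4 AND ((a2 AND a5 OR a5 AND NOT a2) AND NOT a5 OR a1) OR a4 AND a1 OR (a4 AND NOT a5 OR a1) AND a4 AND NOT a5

NOT a4 AND ((a2 AND a5 OR a5 AND NOT a2) AND NOT a5 OR a1) OR a4 AND a1 OR (a4 AND NOT a5 OR a1) AND a4 AND NOT a5
= NOT a4 AND (a5 AND NOT a5 OR a1) OR a4 AND a1 OR (a4 AND NOT a5 OR a1) AND a4 AND NOT a5   — distribution
= NOT a4 AND (a5 AND NOT a5 OR a1) OR a4 AND a1 OR a4 AND NOT a5   — absorption
= NOT a4 AND a1 OR a4 AND a1 OR a4 AND NOT a5   — complement / identity
= a1 OR a4 AND NOT a5   — distribution

a1 OR a4 AND NOT a5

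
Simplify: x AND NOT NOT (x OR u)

x AND NOT NOT (x OR u)
= x AND (x OR u)
= x

x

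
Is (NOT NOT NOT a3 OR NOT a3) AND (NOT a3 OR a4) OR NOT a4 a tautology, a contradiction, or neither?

(NOT NOT NOT a3 OR NOT a3) AND (NOT a3 OR a4) OR NOT a4
= NOT a3 OR NOT NOT NOT a3 AND a4 OR NOT a4   [distribution]
= NOT a3 OR NOT a3 AND a4 OR NOT a4   [double negation]
= NOT a3 OR NOT a4   [absorption]
This depends on a3, a4, so it is not a constant.

neither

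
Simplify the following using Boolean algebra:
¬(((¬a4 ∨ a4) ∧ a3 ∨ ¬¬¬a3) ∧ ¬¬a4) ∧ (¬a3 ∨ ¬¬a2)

¬a4 ∧ (¬a3 ∨ a2)

¬(((¬a4 ∨ a4) ∧ a3 ∨ ¬¬¬a3) ∧ ¬¬a4) ∧ (¬a3 ∨ ¬¬a2)
= ¬(((¬a4 ∨ a4) ∧ a3 ∨ ¬a3) ∧ ¬¬a4) ∧ (¬a3 ∨ ¬¬a2)   — double negation
= ¬(((¬a4 ∨ a4) ∧ a3 ∨ ¬a3) ∧ ¬¬a4) ∧ (¬a3 ∨ a2)   — double negation
= ¬((a3 ∨ ¬a3) ∧ ¬¬a4) ∧ (¬a3 ∨ a2)   — complement / identity
= ¬¬¬a4 ∧ (¬a3 ∨ a2)   — complement / identity
= ¬a4 ∧ (¬a3 ∨ a2)   — double negation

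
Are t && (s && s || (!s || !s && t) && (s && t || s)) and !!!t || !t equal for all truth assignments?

E1: t && (s && s || (!s || !s && t) && (s && t || s))
    = t && (s && s || !s && (s && t || s))   [absorption]
    = t && (s && s || !s && s)   [absorption]
    = t && s   [distribution]
E2: !!!t || !t
    = !t || !t   [double negation]
    = !t   [idempotence]
These differ: at s=1, t=0, E1 = 0 but E2 = 1.

No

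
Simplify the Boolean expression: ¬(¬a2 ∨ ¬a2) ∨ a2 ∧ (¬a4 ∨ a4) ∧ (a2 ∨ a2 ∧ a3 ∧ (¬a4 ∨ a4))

a2

¬(¬a2 ∨ ¬a2) ∨ a2 ∧ (¬a4 ∨ a4) ∧ (a2 ∨ a2 ∧ a3 ∧ (¬a4 ∨ a4))
= ¬(¬a2 ∨ ¬a2) ∨ a2 ∧ (¬a4 ∨ a4) ∧ (a2 ∨ a2 ∧ a3)   (complement / identity)
= a2 ∧ a2 ∨ a2 ∧ (¬a4 ∨ a4) ∧ (a2 ∨ a2 ∧ a3)   (De Morgan)
= a2 ∧ a2 ∨ a2 ∧ (¬a4 ∨ a4) ∧ a2   (absorption)
= a2 ∧ a2 ∨ a2 ∧ a2   (complement / identity)
= a2 ∧ a2   (idempotence)
= a2   (idempotence)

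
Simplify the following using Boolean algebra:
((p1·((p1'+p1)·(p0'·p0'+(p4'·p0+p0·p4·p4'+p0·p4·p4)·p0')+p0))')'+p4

p1+p4

((p1·((p1'+p1)·(p0'·p0'+(p4'·p0+p0·p4·p4'+p0·p4·p4)·p0')+p0))')'+p4
= ((p1·((p1'+p1)·(p0'·p0'+(p4'·p0+p0·p4)·p0')+p0))')'+p4   — distribution
= ((p1·((p1'+p1)·(p0'·p0'+p0·p0')+p0))')'+p4   — distribution
= ((p1·((p1'+p1)·p0'+p0))')'+p4   — distribution
= ((p1·(p0'+p0))')'+p4   — complement / identity
= p1·(p0'+p0)+p4   — double negation
= p1+p4   — complement / identity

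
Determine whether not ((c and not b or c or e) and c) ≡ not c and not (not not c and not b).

E1: not ((c and not b or c or e) and c)
    = not ((c or e) and c)   — absorption
    = not c   — absorption
E2: not c and not (not not c and not b)
    = not c and (not c or b)   — De Morgan
    = not c   — absorption
Both reduce to not c, so they are equivalent.

Yes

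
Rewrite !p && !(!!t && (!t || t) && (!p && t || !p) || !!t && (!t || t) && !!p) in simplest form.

!p && !(!!t && (!t || t) && (!p && t || !p) || !!t && (!t || t) && !!p)
= !p && !(!!t && (!t || t) && (!p && t || !p) || !!t && (!t || t) && p)
= !p && !(!!t && (!t || t) && !p || !!t && (!t || t) && p)
= !p && !(!!t && (!t || t))
= !p && !(t && (!t || t))
= !p && !t

!p && !t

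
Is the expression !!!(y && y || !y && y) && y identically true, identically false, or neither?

identically false

!!!(y && y || !y && y) && y
= !!!y && y   (distribution)
= !y && y   (double negation)
= false   (complement)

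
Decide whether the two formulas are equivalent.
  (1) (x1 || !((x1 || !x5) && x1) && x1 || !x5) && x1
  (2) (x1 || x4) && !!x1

Yes

E1: (x1 || !((x1 || !x5) && x1) && x1 || !x5) && x1
    = (x1 || !x1 && x1 || !x5) && x1
    = (x1 || !x5) && x1
    = x1
E2: (x1 || x4) && !!x1
    = (x1 || x4) && x1
    = x1
Both reduce to x1, so they are equivalent.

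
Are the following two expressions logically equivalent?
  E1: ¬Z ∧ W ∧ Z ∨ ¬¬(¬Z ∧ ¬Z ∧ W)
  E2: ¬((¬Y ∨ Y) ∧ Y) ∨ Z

E1: ¬Z ∧ W ∧ Z ∨ ¬¬(¬Z ∧ ¬Z ∧ W)
    = ¬Z ∧ W ∧ Z ∨ ¬Z ∧ ¬Z ∧ W   (double negation)
    = ¬Z ∧ W   (distribution)
E2: ¬((¬Y ∨ Y) ∧ Y) ∨ Z
    = ¬Y ∨ Z   (complement / identity)
These differ: at W=0, Y=0, Z=1, E1 = 0 but E2 = 1.

No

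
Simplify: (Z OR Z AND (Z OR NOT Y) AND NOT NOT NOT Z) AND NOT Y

Z AND NOT Y

(Z OR Z AND (Z OR NOT Y) AND NOT NOT NOT Z) AND NOT Y
= (Z OR Z AND NOT NOT NOT Z) AND NOT Y
= (Z OR Z AND NOT Z) AND NOT Y
= Z AND NOT Y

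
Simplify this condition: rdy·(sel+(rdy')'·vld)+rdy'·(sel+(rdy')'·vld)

rdy·(sel+(rdy')'·vld)+rdy'·(sel+(rdy')'·vld)
= sel+(rdy')'·vld
= sel+rdy·vld

sel+rdy·vld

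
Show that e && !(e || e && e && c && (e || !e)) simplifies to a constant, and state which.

false

e && !(e || e && e && c && (e || !e))
= e && !(e || e && e && c)
= e && !(e || e && c)
= e && !e
= false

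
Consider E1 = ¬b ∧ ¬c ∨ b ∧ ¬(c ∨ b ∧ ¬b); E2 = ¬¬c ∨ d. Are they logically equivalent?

No

E1: ¬b ∧ ¬c ∨ b ∧ ¬(c ∨ b ∧ ¬b)
    = ¬b ∧ ¬c ∨ b ∧ ¬c   [complement / identity]
    = ¬c   [distribution]
E2: ¬¬c ∨ d
    = c ∨ d   [double negation]
These differ: at b=0, c=1, d=1, E1 = 0 but E2 = 1.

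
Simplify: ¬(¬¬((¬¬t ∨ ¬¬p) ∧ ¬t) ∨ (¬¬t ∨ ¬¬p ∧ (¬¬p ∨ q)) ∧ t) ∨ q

¬t ∧ ¬p ∨ q

¬(¬¬((¬¬t ∨ ¬¬p) ∧ ¬t) ∨ (¬¬t ∨ ¬¬p ∧ (¬¬p ∨ q)) ∧ t) ∨ q
= ¬(¬¬((¬¬t ∨ ¬¬p) ∧ ¬t) ∨ (¬¬t ∨ ¬¬p) ∧ t) ∨ q   [absorption]
= ¬((¬¬t ∨ ¬¬p) ∧ ¬t ∨ (¬¬t ∨ ¬¬p) ∧ t) ∨ q   [double negation]
= ¬(¬¬t ∨ ¬¬p) ∨ q   [distribution]
= ¬t ∧ ¬p ∨ q   [De Morgan]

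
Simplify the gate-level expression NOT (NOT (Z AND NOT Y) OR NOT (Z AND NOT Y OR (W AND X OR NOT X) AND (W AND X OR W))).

Z AND NOT Y

NOT (NOT (Z AND NOT Y) OR NOT (Z AND NOT Y OR (W AND X OR NOT X) AND (W AND X OR W)))
= Z AND NOT Y AND (Z AND NOT Y OR (W AND X OR NOT X) AND (W AND X OR W))   (De Morgan)
= Z AND NOT Y AND (Z AND NOT Y OR NOT X AND W OR W AND X)   (distribution)
= Z AND NOT Y AND (Z AND NOT Y OR W)   (distribution)
= Z AND NOT Y   (absorption)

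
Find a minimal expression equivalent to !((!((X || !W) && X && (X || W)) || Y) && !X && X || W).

!((!((X || !W) && X && (X || W)) || Y) && !X && X || W)
= !((!((X || !W) && X) || Y) && !X && X || W)   (absorption)
= !((!X || Y) && !X && X || W)   (absorption)
= !(!X && X || W)   (absorption)
= !W   (complement / identity)

!W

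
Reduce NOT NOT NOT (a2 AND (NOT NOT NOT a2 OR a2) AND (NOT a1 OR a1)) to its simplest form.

NOT a2

NOT NOT NOT (a2 AND (NOT NOT NOT a2 OR a2) AND (NOT a1 OR a1))
= NOT NOT NOT (a2 AND (NOT NOT NOT a2 OR a2))   — complement / identity
= NOT NOT NOT (a2 AND (NOT a2 OR a2))   — double negation
= NOT NOT NOT a2   — complement / identity
= NOT a2   — double negation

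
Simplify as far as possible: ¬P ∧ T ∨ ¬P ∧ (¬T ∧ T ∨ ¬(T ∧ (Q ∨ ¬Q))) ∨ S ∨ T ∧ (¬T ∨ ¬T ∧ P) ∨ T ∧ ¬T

¬P ∧ T ∨ ¬P ∧ (¬T ∧ T ∨ ¬(T ∧ (Q ∨ ¬Q))) ∨ S ∨ T ∧ (¬T ∨ ¬T ∧ P) ∨ T ∧ ¬T
= ¬P ∧ T ∨ ¬P ∧ (¬T ∧ T ∨ ¬(T ∧ (Q ∨ ¬Q))) ∨ S ∨ T ∧ ¬T ∨ T ∧ ¬T
= ¬P ∧ T ∨ ¬P ∧ (¬T ∧ T ∨ ¬(T ∧ (Q ∨ ¬Q))) ∨ S ∨ T ∧ ¬T
= ¬P ∧ T ∨ ¬P ∧ ¬(T ∧ (Q ∨ ¬Q)) ∨ S ∨ T ∧ ¬T
= ¬P ∧ T ∨ ¬P ∧ ¬(T ∧ (Q ∨ ¬Q)) ∨ S
= ¬P ∧ T ∨ ¬P ∧ ¬T ∨ S
= ¬P ∨ S

¬P ∨ S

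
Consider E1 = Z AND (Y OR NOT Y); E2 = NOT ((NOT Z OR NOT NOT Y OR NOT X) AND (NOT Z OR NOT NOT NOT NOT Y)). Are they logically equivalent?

No

E1: Z AND (Y OR NOT Y)
    = Z   (complement / identity)
E2: NOT ((NOT Z OR NOT NOT Y OR NOT X) AND (NOT Z OR NOT NOT NOT NOT Y))
    = NOT ((NOT Z OR NOT NOT Y OR NOT X) AND (NOT Z OR NOT NOT Y))   (double negation)
    = NOT (NOT Z OR NOT NOT Y)   (absorption)
    = Z AND NOT Y   (De Morgan)
These differ: at X=1, Y=1, Z=1, E1 = 1 but E2 = 0.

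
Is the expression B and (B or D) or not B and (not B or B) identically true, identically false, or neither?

B and (B or D) or not B and (not B or B)
= B or not B and (not B or B)   (absorption)
= B or not B   (complement / identity)
= True   (complement)

identically true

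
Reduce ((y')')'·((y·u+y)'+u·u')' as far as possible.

((y')')'·((y·u+y)'+u·u')'
= y'·((y·u+y)'+u·u')'   (double negation)
= y'·((y·u+y)')'   (complement / identity)
= y'·(y·u+y)   (double negation)
= y'·y   (absorption)
= 0   (complement)

0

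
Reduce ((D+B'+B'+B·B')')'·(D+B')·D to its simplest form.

((D+B'+B'+B·B')')'·(D+B')·D
= (D+B'+B'+B·B')·(D+B')·D
= (D+B'+B·B')·(D+B')·D
= (D+B')·(D+B')·D
= (D+B')·D
= D

D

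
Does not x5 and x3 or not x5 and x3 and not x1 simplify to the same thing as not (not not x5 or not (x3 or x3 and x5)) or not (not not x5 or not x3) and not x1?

E1: not x5 and x3 or not x5 and x3 and not x1
    = not x5 and x3   [absorption]
E2: not (not not x5 or not (x3 or x3 and x5)) or not (not not x5 or not x3) and not x1
    = not (not not x5 or not x3) or not (not not x5 or not x3) and not x1   [absorption]
    = not (not not x5 or not x3)   [absorption]
    = not x5 and x3   [De Morgan]
Both reduce to not x5 and x3, so they are equivalent.

Yes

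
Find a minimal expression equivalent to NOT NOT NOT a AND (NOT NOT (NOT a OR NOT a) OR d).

NOT NOT NOT a AND (NOT NOT (NOT a OR NOT a) OR d)
= NOT NOT NOT a AND (NOT NOT NOT a OR d)   (idempotence)
= NOT NOT NOT a   (absorption)
= NOT a   (double negation)

NOT a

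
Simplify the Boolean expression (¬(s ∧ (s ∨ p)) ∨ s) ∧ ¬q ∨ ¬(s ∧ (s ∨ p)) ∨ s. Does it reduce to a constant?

(¬(s ∧ (s ∨ p)) ∨ s) ∧ ¬q ∨ ¬(s ∧ (s ∨ p)) ∨ s
= ¬(s ∧ (s ∨ p)) ∨ s   — absorption
= ¬s ∨ s   — absorption
= True   — complement

True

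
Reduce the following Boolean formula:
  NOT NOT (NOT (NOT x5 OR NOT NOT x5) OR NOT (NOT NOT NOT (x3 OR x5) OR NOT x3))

NOT NOT (NOT (NOT x5 OR NOT NOT x5) OR NOT (NOT NOT NOT (x3 OR x5) OR NOT x3))
= NOT NOT (NOT (NOT x5 OR NOT NOT x5) OR NOT (NOT (x3 OR x5) OR NOT x3))
= NOT NOT (NOT (NOT x5 OR NOT NOT x5) OR (x3 OR x5) AND x3)
= NOT NOT (NOT (NOT x5 OR NOT NOT x5) OR x3)
= NOT (NOT x5 OR NOT NOT x5) OR x3
= x5 AND NOT x5 OR x3
= x3

x3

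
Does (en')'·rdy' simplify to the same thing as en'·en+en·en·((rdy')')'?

E1: (en')'·rdy'
    = en·rdy'   (double negation)
E2: en'·en+en·en·((rdy')')'
    = en'·en+en·en·rdy'   (double negation)
    = en·en·rdy'   (complement / identity)
    = en·rdy'   (idempotence)
Both reduce to en·rdy', so they are equivalent.

Yes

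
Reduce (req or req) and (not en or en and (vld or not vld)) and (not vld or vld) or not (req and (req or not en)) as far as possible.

True

(req or req) and (not en or en and (vld or not vld)) and (not vld or vld) or not (req and (req or not en))
= (req or req) and (not en or en and (vld or not vld)) or not (req and (req or not en))   [complement / identity]
= (req or req) and (not en or en) or not (req and (req or not en))   [complement / identity]
= req and (not en or en) or not (req and (req or not en))   [idempotence]
= req or not (req and (req or not en))   [complement / identity]
= req or not req   [absorption]
= True   [complement]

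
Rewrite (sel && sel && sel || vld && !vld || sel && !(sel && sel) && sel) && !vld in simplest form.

(sel && sel && sel || vld && !vld || sel && !(sel && sel) && sel) && !vld
= (sel && sel && sel || sel && !(sel && sel) && sel) && !vld
= (sel && sel || !(sel && sel) && sel) && sel && !vld
= (sel && sel || !sel && sel) && sel && !vld
= sel && sel && !vld
= sel && !vld

sel && !vld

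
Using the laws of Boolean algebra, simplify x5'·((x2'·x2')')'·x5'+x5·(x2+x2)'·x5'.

x2'·x5'

x5'·((x2'·x2')')'·x5'+x5·(x2+x2)'·x5'
= x5'·(x2+x2)'·x5'+x5·(x2+x2)'·x5'   [De Morgan]
= (x2+x2)'·x5'   [distribution]
= x2'·x5'   [idempotence]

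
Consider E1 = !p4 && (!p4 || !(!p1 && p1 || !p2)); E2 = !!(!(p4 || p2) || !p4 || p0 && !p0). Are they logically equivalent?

E1: !p4 && (!p4 || !(!p1 && p1 || !p2))
    = !p4 && (!p4 || !!p2)   [complement / identity]
    = !p4 && (!p4 || p2)   [double negation]
    = !p4   [absorption]
E2: !!(!(p4 || p2) || !p4 || p0 && !p0)
    = !!(!(p4 || p2) || !p4)   [complement / identity]
    = !((p4 || p2) && p4)   [De Morgan]
    = !p4   [absorption]
Both reduce to !p4, so they are equivalent.

Yes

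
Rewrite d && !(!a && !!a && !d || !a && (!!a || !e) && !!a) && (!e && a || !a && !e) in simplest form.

d && !(!a && !!a && !d || !a && (!!a || !e) && !!a) && (!e && a || !a && !e)
= d && !(!a && !!a && !d || !a && !!a) && (!e && a || !a && !e)
= d && !(!a && !!a) && (!e && a || !a && !e)
= d && (a || !a) && (!e && a || !a && !e)
= d && (!e && a || !a && !e)
= d && !e

d && !e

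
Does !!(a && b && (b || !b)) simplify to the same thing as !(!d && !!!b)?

No

E1: !!(a && b && (b || !b))
    = !!(a && b)   [complement / identity]
    = a && b   [double negation]
E2: !(!d && !!!b)
    = !(!d && !b)   [double negation]
    = d || b   [De Morgan]
These differ: at a=0, b=0, d=1, E1 = 0 but E2 = 1.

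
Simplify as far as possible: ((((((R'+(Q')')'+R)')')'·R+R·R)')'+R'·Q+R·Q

((((((R'+(Q')')'+R)')')'·R+R·R)')'+R'·Q+R·Q
= ((((((R'+(Q')')'+R)')')'·R+R·R)')'+Q   [distribution]
= ((((R'+(Q')')'+R)'·R+R·R)')'+Q   [double negation]
= (((R·Q'+R)'·R+R·R)')'+Q   [De Morgan]
= ((R'·R+R·R)')'+Q   [absorption]
= (R')'+Q   [distribution]
= R+Q   [double negation]

R+Q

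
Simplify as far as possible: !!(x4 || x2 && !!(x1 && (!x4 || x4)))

!!(x4 || x2 && !!(x1 && (!x4 || x4)))
= !!(x4 || x2 && x1 && (!x4 || x4))   — double negation
= !!(x4 || x2 && x1)   — complement / identity
= x4 || x2 && x1   — double negation

x4 || x2 && x1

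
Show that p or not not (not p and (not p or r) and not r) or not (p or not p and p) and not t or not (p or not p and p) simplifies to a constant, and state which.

p or not not (not p and (not p or r) and not r) or not (p or not p and p) and not t or not (p or not p and p)
= p or not not (not p and not r) or not (p or not p and p) and not t or not (p or not p and p)   — absorption
= p or not not (not p and not r) or not (p or not p and p)   — absorption
= p or not not (not p and not r) or not p   — complement / identity
= p or not p and not r or not p   — double negation
= p or not p   — absorption
= True   — complement

True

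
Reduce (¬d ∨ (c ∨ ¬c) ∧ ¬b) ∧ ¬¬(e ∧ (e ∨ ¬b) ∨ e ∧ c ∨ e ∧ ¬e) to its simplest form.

(¬d ∨ (c ∨ ¬c) ∧ ¬b) ∧ ¬¬(e ∧ (e ∨ ¬b) ∨ e ∧ c ∨ e ∧ ¬e)
= (¬d ∨ ¬b) ∧ ¬¬(e ∧ (e ∨ ¬b) ∨ e ∧ c ∨ e ∧ ¬e)   [complement / identity]
= (¬d ∨ ¬b) ∧ ¬¬(e ∨ e ∧ c ∨ e ∧ ¬e)   [absorption]
= (¬d ∨ ¬b) ∧ ¬¬(e ∨ e ∧ c)   [complement / identity]
= (¬d ∨ ¬b) ∧ ¬¬e   [absorption]
= (¬d ∨ ¬b) ∧ e   [double negation]

(¬d ∨ ¬b) ∧ e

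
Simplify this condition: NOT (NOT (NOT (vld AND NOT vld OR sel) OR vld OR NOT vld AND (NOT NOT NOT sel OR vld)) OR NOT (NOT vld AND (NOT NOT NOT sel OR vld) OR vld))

NOT (NOT (NOT (vld AND NOT vld OR sel) OR vld OR NOT vld AND (NOT NOT NOT sel OR vld)) OR NOT (NOT vld AND (NOT NOT NOT sel OR vld) OR vld))
= NOT (NOT (NOT sel OR vld OR NOT vld AND (NOT NOT NOT sel OR vld)) OR NOT (NOT vld AND (NOT NOT NOT sel OR vld) OR vld))   — complement / identity
= (NOT sel OR vld OR NOT vld AND (NOT NOT NOT sel OR vld)) AND (NOT vld AND (NOT NOT NOT sel OR vld) OR vld)   — De Morgan
= (NOT sel OR vld) AND vld OR NOT vld AND (NOT NOT NOT sel OR vld)   — distribution
= (NOT sel OR vld) AND vld OR NOT vld AND (NOT sel OR vld)   — double negation
= NOT sel OR vld   — distribution

NOT sel OR vld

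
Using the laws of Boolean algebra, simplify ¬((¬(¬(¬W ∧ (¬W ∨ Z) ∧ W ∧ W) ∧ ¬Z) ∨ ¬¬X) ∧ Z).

¬Z

¬((¬(¬(¬W ∧ (¬W ∨ Z) ∧ W ∧ W) ∧ ¬Z) ∨ ¬¬X) ∧ Z)
= ¬((¬(¬(¬W ∧ W ∧ W) ∧ ¬Z) ∨ ¬¬X) ∧ Z)
= ¬((¬(¬(¬W ∧ W) ∧ ¬Z) ∨ ¬¬X) ∧ Z)
= ¬((¬(¬(¬W ∧ W) ∧ ¬Z) ∨ X) ∧ Z)
= ¬((¬W ∧ W ∨ Z ∨ X) ∧ Z)
= ¬((Z ∨ X) ∧ Z)
= ¬Z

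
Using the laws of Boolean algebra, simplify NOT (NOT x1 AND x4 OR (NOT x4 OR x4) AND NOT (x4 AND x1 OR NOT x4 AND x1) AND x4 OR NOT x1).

x1

NOT (NOT x1 AND x4 OR (NOT x4 OR x4) AND NOT (x4 AND x1 OR NOT x4 AND x1) AND x4 OR NOT x1)
= NOT (NOT x1 AND x4 OR NOT (x4 AND x1 OR NOT x4 AND x1) AND x4 OR NOT x1)   [complement / identity]
= NOT (NOT x1 AND x4 OR NOT x1 AND x4 OR NOT x1)   [distribution]
= NOT (NOT x1 AND x4 OR NOT x1)   [absorption]
= NOT NOT x1   [absorption]
= x1   [double negation]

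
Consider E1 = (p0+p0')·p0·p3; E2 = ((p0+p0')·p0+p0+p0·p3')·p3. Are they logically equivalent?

E1: (p0+p0')·p0·p3
    = p0·p3
E2: ((p0+p0')·p0+p0+p0·p3')·p3
    = (p0+p0+p0·p3')·p3
    = (p0+p0·p3')·p3
    = p0·p3
Both reduce to p0·p3, so they are equivalent.

Yes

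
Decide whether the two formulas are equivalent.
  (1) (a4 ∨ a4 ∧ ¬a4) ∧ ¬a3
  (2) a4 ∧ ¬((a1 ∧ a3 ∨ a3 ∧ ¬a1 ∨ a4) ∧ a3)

Yes

E1: (a4 ∨ a4 ∧ ¬a4) ∧ ¬a3
    = a4 ∧ ¬a3   — complement / identity
E2: a4 ∧ ¬((a1 ∧ a3 ∨ a3 ∧ ¬a1 ∨ a4) ∧ a3)
    = a4 ∧ ¬((a3 ∨ a4) ∧ a3)   — distribution
    = a4 ∧ ¬a3   — absorption
Both reduce to a4 ∧ ¬a3, so they are equivalent.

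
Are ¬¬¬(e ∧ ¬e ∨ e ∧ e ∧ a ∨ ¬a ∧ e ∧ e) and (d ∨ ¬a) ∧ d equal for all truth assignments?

E1: ¬¬¬(e ∧ ¬e ∨ e ∧ e ∧ a ∨ ¬a ∧ e ∧ e)
    = ¬¬¬(e ∧ ¬e ∨ e ∧ e)   [distribution]
    = ¬¬¬e   [distribution]
    = ¬e   [double negation]
E2: (d ∨ ¬a) ∧ d
    = d   [absorption]
These differ: at a=0, d=0, e=0, E1 = 1 but E2 = 0.

No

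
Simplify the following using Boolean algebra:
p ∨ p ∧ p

p

p ∨ p ∧ p
= p ∨ p   (idempotence)
= p   (idempotence)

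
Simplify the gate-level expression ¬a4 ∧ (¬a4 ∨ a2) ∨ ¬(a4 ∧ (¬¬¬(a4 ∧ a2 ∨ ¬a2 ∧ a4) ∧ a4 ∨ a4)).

¬a4

¬a4 ∧ (¬a4 ∨ a2) ∨ ¬(a4 ∧ (¬¬¬(a4 ∧ a2 ∨ ¬a2 ∧ a4) ∧ a4 ∨ a4))
= ¬a4 ∧ (¬a4 ∨ a2) ∨ ¬(a4 ∧ (¬¬¬a4 ∧ a4 ∨ a4))
= ¬a4 ∧ (¬a4 ∨ a2) ∨ ¬(a4 ∧ (¬a4 ∧ a4 ∨ a4))
= ¬a4 ∨ ¬(a4 ∧ (¬a4 ∧ a4 ∨ a4))
= ¬a4 ∨ ¬(a4 ∧ a4)
= ¬a4 ∨ ¬a4
= ¬a4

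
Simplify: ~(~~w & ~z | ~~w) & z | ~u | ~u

~(~~w & ~z | ~~w) & z | ~u | ~u
= ~~~w & z | ~u | ~u   [absorption]
= ~~~w & z | ~u   [idempotence]
= ~w & z | ~u   [double negation]

~w & z | ~u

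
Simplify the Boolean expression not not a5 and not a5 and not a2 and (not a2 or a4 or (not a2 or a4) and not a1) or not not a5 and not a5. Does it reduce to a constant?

not not a5 and not a5 and not a2 and (not a2 or a4 or (not a2 or a4) and not a1) or not not a5 and not a5
= not not a5 and not a5 and not a2 and (not a2 or a4) or not not a5 and not a5   (absorption)
= not not a5 and not a5 and not a2 or not not a5 and not a5   (absorption)
= not not a5 and not a5   (absorption)
= a5 and not a5   (double negation)
= False   (complement)

False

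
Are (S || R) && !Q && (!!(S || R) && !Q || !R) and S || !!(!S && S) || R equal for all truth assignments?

E1: (S || R) && !Q && (!!(S || R) && !Q || !R)
    = (S || R) && !Q && ((S || R) && !Q || !R)   [double negation]
    = (S || R) && !Q   [absorption]
E2: S || !!(!S && S) || R
    = S || !S && S || R   [double negation]
    = S || R   [complement / identity]
These differ: at Q=1, R=1, S=0, E1 = 0 but E2 = 1.

No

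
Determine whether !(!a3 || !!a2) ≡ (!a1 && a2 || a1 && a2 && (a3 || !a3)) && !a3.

No

E1: !(!a3 || !!a2)
    = a3 && !a2   [De Morgan]
E2: (!a1 && a2 || a1 && a2 && (a3 || !a3)) && !a3
    = (!a1 && a2 || a1 && a2) && !a3   [complement / identity]
    = a2 && !a3   [distribution]
These differ: at a1=0, a2=0, a3=1, E1 = 1 but E2 = 0.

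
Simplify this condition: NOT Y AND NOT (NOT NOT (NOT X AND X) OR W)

NOT Y AND NOT (NOT NOT (NOT X AND X) OR W)
= NOT Y AND NOT (NOT X AND X OR W)   — double negation
= NOT Y AND NOT W   — complement / identity

NOT Y AND NOT W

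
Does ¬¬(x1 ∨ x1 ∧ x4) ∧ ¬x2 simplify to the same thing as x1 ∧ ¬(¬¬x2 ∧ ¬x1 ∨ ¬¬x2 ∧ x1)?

Yes

E1: ¬¬(x1 ∨ x1 ∧ x4) ∧ ¬x2
    = (x1 ∨ x1 ∧ x4) ∧ ¬x2
    = x1 ∧ ¬x2
E2: x1 ∧ ¬(¬¬x2 ∧ ¬x1 ∨ ¬¬x2 ∧ x1)
    = x1 ∧ ¬¬¬x2
    = x1 ∧ ¬x2
Both reduce to x1 ∧ ¬x2, so they are equivalent.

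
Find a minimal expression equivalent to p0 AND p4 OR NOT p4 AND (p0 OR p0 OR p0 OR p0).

p0 AND p4 OR NOT p4 AND (p0 OR p0 OR p0 OR p0)
= p0 AND p4 OR NOT p4 AND (p0 OR p0)   [idempotence]
= p0 AND p4 OR NOT p4 AND p0   [idempotence]
= p0   [distribution]

p0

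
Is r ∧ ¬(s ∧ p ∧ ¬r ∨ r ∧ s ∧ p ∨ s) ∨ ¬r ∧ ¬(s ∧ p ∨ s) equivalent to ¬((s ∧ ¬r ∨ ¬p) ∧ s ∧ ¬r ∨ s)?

Yes

E1: r ∧ ¬(s ∧ p ∧ ¬r ∨ r ∧ s ∧ p ∨ s) ∨ ¬r ∧ ¬(s ∧ p ∨ s)
    = r ∧ ¬(s ∧ p ∨ s) ∨ ¬r ∧ ¬(s ∧ p ∨ s)
    = ¬(s ∧ p ∨ s)
    = ¬s
E2: ¬((s ∧ ¬r ∨ ¬p) ∧ s ∧ ¬r ∨ s)
    = ¬(s ∧ ¬r ∨ s)
    = ¬s
Both reduce to ¬s, so they are equivalent.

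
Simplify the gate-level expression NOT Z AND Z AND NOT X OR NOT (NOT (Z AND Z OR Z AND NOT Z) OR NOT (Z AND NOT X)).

NOT Z AND Z AND NOT X OR NOT (NOT (Z AND Z OR Z AND NOT Z) OR NOT (Z AND NOT X))
= NOT Z AND Z AND NOT X OR NOT (NOT Z OR NOT (Z AND NOT X))   (distribution)
= NOT Z AND Z AND NOT X OR Z AND Z AND NOT X   (De Morgan)
= Z AND NOT X   (distribution)

Z AND NOT X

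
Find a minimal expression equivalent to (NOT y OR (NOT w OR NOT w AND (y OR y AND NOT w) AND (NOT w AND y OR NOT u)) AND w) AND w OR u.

(NOT y OR (NOT w OR NOT w AND (y OR y AND NOT w) AND (NOT w AND y OR NOT u)) AND w) AND w OR u
= (NOT y OR (NOT w OR NOT w AND y AND (NOT w AND y OR NOT u)) AND w) AND w OR u
= (NOT y OR (NOT w OR NOT w AND y) AND w) AND w OR u
= (NOT y OR NOT w AND w) AND w OR u
= NOT y AND w OR u

NOT y AND w OR u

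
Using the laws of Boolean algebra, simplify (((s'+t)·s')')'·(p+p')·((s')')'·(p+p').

(((s'+t)·s')')'·(p+p')·((s')')'·(p+p')
= ((s')')'·(p+p')·((s')')'·(p+p')   — absorption
= ((s')')'·(p+p')   — idempotence
= ((s')')'   — complement / identity
= s'   — double negation

s'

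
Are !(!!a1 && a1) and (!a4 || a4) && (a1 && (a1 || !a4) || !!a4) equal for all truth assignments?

No

E1: !(!!a1 && a1)
    = !(a1 && a1)   [double negation]
    = !a1   [idempotence]
E2: (!a4 || a4) && (a1 && (a1 || !a4) || !!a4)
    = (!a4 || a4) && (a1 && (a1 || !a4) || a4)   [double negation]
    = a1 && (a1 || !a4) || a4   [complement / identity]
    = a1 || a4   [absorption]
These differ: at a1=1, a4=0, E1 = 0 but E2 = 1.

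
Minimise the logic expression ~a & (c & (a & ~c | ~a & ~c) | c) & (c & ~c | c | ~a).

~a & c

~a & (c & (a & ~c | ~a & ~c) | c) & (c & ~c | c | ~a)
= ~a & (c & ~c | c) & (c & ~c | c | ~a)   (distribution)
= ~a & (c & ~c | c)   (absorption)
= ~a & c   (complement / identity)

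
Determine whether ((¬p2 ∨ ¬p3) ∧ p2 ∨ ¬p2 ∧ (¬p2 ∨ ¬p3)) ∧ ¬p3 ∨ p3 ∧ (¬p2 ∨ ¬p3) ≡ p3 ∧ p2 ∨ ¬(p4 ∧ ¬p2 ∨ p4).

E1: ((¬p2 ∨ ¬p3) ∧ p2 ∨ ¬p2 ∧ (¬p2 ∨ ¬p3)) ∧ ¬p3 ∨ p3 ∧ (¬p2 ∨ ¬p3)
    = (¬p2 ∨ ¬p3) ∧ ¬p3 ∨ p3 ∧ (¬p2 ∨ ¬p3)   (distribution)
    = ¬p2 ∨ ¬p3   (distribution)
E2: p3 ∧ p2 ∨ ¬(p4 ∧ ¬p2 ∨ p4)
    = p3 ∧ p2 ∨ ¬p4   (absorption)
These differ: at p2=0, p3=0, p4=1, E1 = 1 but E2 = 0.

No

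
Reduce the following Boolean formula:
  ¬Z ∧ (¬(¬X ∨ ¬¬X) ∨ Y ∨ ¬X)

¬Z ∧ (¬(¬X ∨ ¬¬X) ∨ Y ∨ ¬X)
= ¬Z ∧ (X ∧ ¬X ∨ Y ∨ ¬X)   [De Morgan]
= ¬Z ∧ (Y ∨ ¬X)   [complement / identity]

¬Z ∧ (Y ∨ ¬X)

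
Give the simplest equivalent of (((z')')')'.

(((z')')')'
= (z')'   (double negation)
= z   (double negation)

z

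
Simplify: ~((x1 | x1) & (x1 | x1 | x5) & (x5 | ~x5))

~((x1 | x1) & (x1 | x1 | x5) & (x5 | ~x5))
= ~((x1 | x1) & (x5 | ~x5))   (absorption)
= ~(x1 | x1)   (complement / identity)
= ~x1   (idempotence)

~x1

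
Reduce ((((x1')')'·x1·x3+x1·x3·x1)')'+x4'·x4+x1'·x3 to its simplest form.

((((x1')')'·x1·x3+x1·x3·x1)')'+x4'·x4+x1'·x3
= ((x1'·x1·x3+x1·x3·x1)')'+x4'·x4+x1'·x3   — double negation
= ((x1·x3)')'+x4'·x4+x1'·x3   — distribution
= ((x1·x3)')'+x1'·x3   — complement / identity
= x1·x3+x1'·x3   — double negation
= x3   — distribution

x3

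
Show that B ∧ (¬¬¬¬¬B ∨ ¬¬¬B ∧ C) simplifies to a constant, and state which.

B ∧ (¬¬¬¬¬B ∨ ¬¬¬B ∧ C)
= B ∧ (¬¬¬B ∨ ¬¬¬B ∧ C)   (double negation)
= B ∧ ¬¬¬B   (absorption)
= B ∧ ¬B   (double negation)
= False   (complement)

False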